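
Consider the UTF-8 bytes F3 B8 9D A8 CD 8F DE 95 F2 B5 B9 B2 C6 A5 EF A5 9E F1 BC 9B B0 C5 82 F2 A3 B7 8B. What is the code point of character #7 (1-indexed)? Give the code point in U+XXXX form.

Offset 0: leading byte 0xF3 = 11110011 → 4-byte char #1 = F3 B8 9D A8.
Offset 4: leading byte 0xCD = 11001101 → 2-byte char #2 = CD 8F.
Offset 6: leading byte 0xDE = 11011110 → 2-byte char #3 = DE 95.
Offset 8: leading byte 0xF2 = 11110010 → 4-byte char #4 = F2 B5 B9 B2.
Offset 12: leading byte 0xC6 = 11000110 → 2-byte char #5 = C6 A5.
Offset 14: leading byte 0xEF = 11101111 → 3-byte char #6 = EF A5 9E.
Offset 17: leading byte 0xF1 = 11110001 → 4-byte char #7 = F1 BC 9B B0.
Leading byte 0xF1 = 11110001 matches 11110xxx → 4-byte sequence.
Byte 1: 0xF1 = 11110001, payload 001 (3 bits).
Byte 2: 0xBC = 10111100 (10xxxxxx ✓), payload 111100.
Byte 3: 0x9B = 10011011 (10xxxxxx ✓), payload 011011.
Byte 4: 0xB0 = 10110000 (10xxxxxx ✓), payload 110000.
Concatenate: 001111100011011110000 = 0x7C6F0 (21 bits → U+7C6F0).

U+7C6F0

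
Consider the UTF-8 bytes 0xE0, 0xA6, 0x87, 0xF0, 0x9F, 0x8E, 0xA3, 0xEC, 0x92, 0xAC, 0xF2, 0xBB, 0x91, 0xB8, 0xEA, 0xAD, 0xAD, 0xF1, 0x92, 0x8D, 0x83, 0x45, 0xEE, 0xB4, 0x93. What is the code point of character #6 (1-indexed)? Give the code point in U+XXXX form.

U+52343

Offset 0: leading byte 0xE0 = 11100000 → 3-byte char #1 = E0 A6 87.
Offset 3: leading byte 0xF0 = 11110000 → 4-byte char #2 = F0 9F 8E A3.
Offset 7: leading byte 0xEC = 11101100 → 3-byte char #3 = EC 92 AC.
Offset 10: leading byte 0xF2 = 11110010 → 4-byte char #4 = F2 BB 91 B8.
Offset 14: leading byte 0xEA = 11101010 → 3-byte char #5 = EA AD AD.
Offset 17: leading byte 0xF1 = 11110001 → 4-byte char #6 = F1 92 8D 83.
Leading byte 0xF1 = 11110001 matches 11110xxx → 4-byte sequence.
Byte 1: 0xF1 = 11110001, payload 001 (3 bits).
Byte 2: 0x92 = 10010010 (10xxxxxx ✓), payload 010010.
Byte 3: 0x8D = 10001101 (10xxxxxx ✓), payload 001101.
Byte 4: 0x83 = 10000011 (10xxxxxx ✓), payload 000011.
Concatenate: 001010010001101000011 = 0x52343 (21 bits → U+52343).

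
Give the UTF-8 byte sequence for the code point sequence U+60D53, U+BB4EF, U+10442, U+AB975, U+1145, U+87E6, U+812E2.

U+60D53: 4-byte form → F1 A0 B5 93.
U+BB4EF: 4-byte form → F2 BB 93 AF.
U+10442: 4-byte form → F0 90 91 82.
U+AB975: 4-byte form → F2 AB A5 B5.
U+1145: 3-byte form → E1 85 85.
U+87E6: 3-byte form → E8 9F A6.
U+812E2: 4-byte form → F2 81 8B A2.
Concatenated (26 bytes): F1 A0 B5 93 F2 BB 93 AF F0 90 91 82 F2 AB A5 B5 E1 85 85 E8 9F A6 F2 81 8B A2.

F1 A0 B5 93 F2 BB 93 AF F0 90 91 82 F2 AB A5 B5 E1 85 85 E8 9F A6 F2 81 8B A2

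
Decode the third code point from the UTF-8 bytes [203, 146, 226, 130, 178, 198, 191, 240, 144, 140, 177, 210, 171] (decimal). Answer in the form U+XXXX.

Offset 0: leading byte 0xCB = 11001011 → 2-byte char #1 = CB 92.
Offset 2: leading byte 0xE2 = 11100010 → 3-byte char #2 = E2 82 B2.
Offset 5: leading byte 0xC6 = 11000110 → 2-byte char #3 = C6 BF.
Leading byte 0xC6 = 11000110 matches 110xxxxx → 2-byte sequence.
Byte 1: 0xC6 = 11000110, payload 00110 (5 bits).
Byte 2: 0xBF = 10111111 (10xxxxxx ✓), payload 111111.
Concatenate: 00110111111 = 0x1BF (11 bits → U+01BF).

U+01BF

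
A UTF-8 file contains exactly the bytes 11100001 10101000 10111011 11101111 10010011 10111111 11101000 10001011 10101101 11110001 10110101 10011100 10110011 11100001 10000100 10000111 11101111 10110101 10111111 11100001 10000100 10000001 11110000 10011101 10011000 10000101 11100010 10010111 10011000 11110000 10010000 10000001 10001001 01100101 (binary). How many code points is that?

11

Byte at offset 0: 0xE1 = 11100001 → 3-byte char (#1). Advance 3.
Byte at offset 3: 0xEF = 11101111 → 3-byte char (#2). Advance 3.
Byte at offset 6: 0xE8 = 11101000 → 3-byte char (#3). Advance 3.
Byte at offset 9: 0xF1 = 11110001 → 4-byte char (#4). Advance 4.
Byte at offset 13: 0xE1 = 11100001 → 3-byte char (#5). Advance 3.
Byte at offset 16: 0xEF = 11101111 → 3-byte char (#6). Advance 3.
Byte at offset 19: 0xE1 = 11100001 → 3-byte char (#7). Advance 3.
Byte at offset 22: 0xF0 = 11110000 → 4-byte char (#8). Advance 4.
Byte at offset 26: 0xE2 = 11100010 → 3-byte char (#9). Advance 3.
Byte at offset 29: 0xF0 = 11110000 → 4-byte char (#10). Advance 4.
Byte at offset 33: 0x65 = 01100101 → 1-byte char (#11). Advance 1.
Reached end at offset 34 after 11 code points.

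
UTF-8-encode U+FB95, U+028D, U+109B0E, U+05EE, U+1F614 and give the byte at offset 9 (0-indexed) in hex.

0xD7

U+FB95 → 3-byte form EF AE 95 at offsets 0–2.
U+028D → 2-byte form CA 8D at offsets 3–4.
U+109B0E → 4-byte form F4 89 AC 8E at offsets 5–8.
U+05EE → 2-byte form D7 AE at offsets 9–10.
Offset 9 falls in char 4's range; it's byte 1 of D7 AE = 0xD7.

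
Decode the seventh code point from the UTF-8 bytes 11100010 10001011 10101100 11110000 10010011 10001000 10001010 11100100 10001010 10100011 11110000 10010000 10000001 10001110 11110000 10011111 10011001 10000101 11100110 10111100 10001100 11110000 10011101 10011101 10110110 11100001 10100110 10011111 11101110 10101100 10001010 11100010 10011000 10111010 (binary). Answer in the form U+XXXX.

U+1D776

Offset 0: leading byte 0xE2 = 11100010 → 3-byte char #1 = E2 8B AC.
Offset 3: leading byte 0xF0 = 11110000 → 4-byte char #2 = F0 93 88 8A.
Offset 7: leading byte 0xE4 = 11100100 → 3-byte char #3 = E4 8A A3.
Offset 10: leading byte 0xF0 = 11110000 → 4-byte char #4 = F0 90 81 8E.
Offset 14: leading byte 0xF0 = 11110000 → 4-byte char #5 = F0 9F 99 85.
Offset 18: leading byte 0xE6 = 11100110 → 3-byte char #6 = E6 BC 8C.
Offset 21: leading byte 0xF0 = 11110000 → 4-byte char #7 = F0 9D 9D B6.
Leading byte 0xF0 = 11110000 matches 11110xxx → 4-byte sequence.
Byte 1: 0xF0 = 11110000, payload 000 (3 bits).
Byte 2: 0x9D = 10011101 (10xxxxxx ✓), payload 011101.
Byte 3: 0x9D = 10011101 (10xxxxxx ✓), payload 011101.
Byte 4: 0xB6 = 10110110 (10xxxxxx ✓), payload 110110.
Concatenate: 000011101011101110110 = 0x1D776 (21 bits → U+1D776).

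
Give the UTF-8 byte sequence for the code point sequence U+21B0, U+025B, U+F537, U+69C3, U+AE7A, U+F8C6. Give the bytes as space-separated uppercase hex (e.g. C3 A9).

U+21B0: 3-byte form → E2 86 B0.
U+025B: 2-byte form → C9 9B.
U+F537: 3-byte form → EF 94 B7.
U+69C3: 3-byte form → E6 A7 83.
U+AE7A: 3-byte form → EA B9 BA.
U+F8C6: 3-byte form → EF A3 86.
Concatenated (17 bytes): E2 86 B0 C9 9B EF 94 B7 E6 A7 83 EA B9 BA EF A3 86.

E2 86 B0 C9 9B EF 94 B7 E6 A7 83 EA B9 BA EF A3 86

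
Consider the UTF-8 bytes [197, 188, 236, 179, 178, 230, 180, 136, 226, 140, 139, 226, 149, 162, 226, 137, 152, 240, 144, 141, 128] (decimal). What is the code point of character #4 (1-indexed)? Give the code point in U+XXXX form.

U+230B

Offset 0: leading byte 0xC5 = 11000101 → 2-byte char #1 = C5 BC.
Offset 2: leading byte 0xEC = 11101100 → 3-byte char #2 = EC B3 B2.
Offset 5: leading byte 0xE6 = 11100110 → 3-byte char #3 = E6 B4 88.
Offset 8: leading byte 0xE2 = 11100010 → 3-byte char #4 = E2 8C 8B.
Leading byte 0xE2 = 11100010 matches 1110xxxx → 3-byte sequence.
Byte 1: 0xE2 = 11100010, payload 0010 (4 bits).
Byte 2: 0x8C = 10001100 (10xxxxxx ✓), payload 001100.
Byte 3: 0x8B = 10001011 (10xxxxxx ✓), payload 001011.
Concatenate: 0010001100001011 = 0x230B (16 bits → U+230B).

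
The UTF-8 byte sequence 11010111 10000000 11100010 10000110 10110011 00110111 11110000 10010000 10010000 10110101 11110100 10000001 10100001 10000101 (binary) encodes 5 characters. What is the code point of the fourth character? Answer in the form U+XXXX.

Offset 0: leading byte 0xD7 = 11010111 → 2-byte char #1 = D7 80.
Offset 2: leading byte 0xE2 = 11100010 → 3-byte char #2 = E2 86 B3.
Offset 5: leading byte 0x37 = 00110111 → 1-byte char #3 = 37.
Offset 6: leading byte 0xF0 = 11110000 → 4-byte char #4 = F0 90 90 B5.
Leading byte 0xF0 = 11110000 matches 11110xxx → 4-byte sequence.
Byte 1: 0xF0 = 11110000, payload 000 (3 bits).
Byte 2: 0x90 = 10010000 (10xxxxxx ✓), payload 010000.
Byte 3: 0x90 = 10010000 (10xxxxxx ✓), payload 010000.
Byte 4: 0xB5 = 10110101 (10xxxxxx ✓), payload 110101.
Concatenate: 000010000010000110101 = 0x10435 (21 bits → U+10435).

U+10435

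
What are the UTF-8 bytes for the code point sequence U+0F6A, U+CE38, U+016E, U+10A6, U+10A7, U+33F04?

E0 BD AA EC B8 B8 C5 AE E1 82 A6 E1 82 A7 F0 B3 BC 84

U+0F6A: 3-byte form → E0 BD AA.
U+CE38: 3-byte form → EC B8 B8.
U+016E: 2-byte form → C5 AE.
U+10A6: 3-byte form → E1 82 A6.
U+10A7: 3-byte form → E1 82 A7.
U+33F04: 4-byte form → F0 B3 BC 84.
Concatenated (18 bytes): E0 BD AA EC B8 B8 C5 AE E1 82 A6 E1 82 A7 F0 B3 BC 84.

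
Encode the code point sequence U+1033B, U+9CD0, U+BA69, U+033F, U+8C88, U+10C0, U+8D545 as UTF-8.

F0 90 8C BB E9 B3 90 EB A9 A9 CC BF E8 B2 88 E1 83 80 F2 8D 95 85

U+1033B: 4-byte form → F0 90 8C BB.
U+9CD0: 3-byte form → E9 B3 90.
U+BA69: 3-byte form → EB A9 A9.
U+033F: 2-byte form → CC BF.
U+8C88: 3-byte form → E8 B2 88.
U+10C0: 3-byte form → E1 83 80.
U+8D545: 4-byte form → F2 8D 95 85.
Concatenated (22 bytes): F0 90 8C BB E9 B3 90 EB A9 A9 CC BF E8 B2 88 E1 83 80 F2 8D 95 85.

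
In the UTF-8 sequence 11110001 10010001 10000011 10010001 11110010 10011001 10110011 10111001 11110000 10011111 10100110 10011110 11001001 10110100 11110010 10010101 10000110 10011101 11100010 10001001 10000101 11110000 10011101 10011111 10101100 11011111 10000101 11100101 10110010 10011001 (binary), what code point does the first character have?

Offset 0: leading byte 0xF1 = 11110001 → 4-byte char #1 = F1 91 83 91.
Leading byte 0xF1 = 11110001 matches 11110xxx → 4-byte sequence.
Byte 1: 0xF1 = 11110001, payload 001 (3 bits).
Byte 2: 0x91 = 10010001 (10xxxxxx ✓), payload 010001.
Byte 3: 0x83 = 10000011 (10xxxxxx ✓), payload 000011.
Byte 4: 0x91 = 10010001 (10xxxxxx ✓), payload 010001.
Concatenate: 001010001000011010001 = 0x510D1 (21 bits → U+510D1).

U+510D1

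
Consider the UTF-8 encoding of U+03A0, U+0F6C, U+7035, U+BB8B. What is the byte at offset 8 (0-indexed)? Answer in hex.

U+03A0 → 2-byte form CE A0 at offsets 0–1.
U+0F6C → 3-byte form E0 BD AC at offsets 2–4.
U+7035 → 3-byte form E7 80 B5 at offsets 5–7.
U+BB8B → 3-byte form EB AE 8B at offsets 8–10.
Offset 8 falls in char 4's range; it's byte 1 of EB AE 8B = 0xEB.

0xEB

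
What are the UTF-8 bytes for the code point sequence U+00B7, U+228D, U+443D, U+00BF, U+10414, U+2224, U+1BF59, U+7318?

U+00B7: 2-byte form → C2 B7.
U+228D: 3-byte form → E2 8A 8D.
U+443D: 3-byte form → E4 90 BD.
U+00BF: 2-byte form → C2 BF.
U+10414: 4-byte form → F0 90 90 94.
U+2224: 3-byte form → E2 88 A4.
U+1BF59: 4-byte form → F0 9B BD 99.
U+7318: 3-byte form → E7 8C 98.
Concatenated (24 bytes): C2 B7 E2 8A 8D E4 90 BD C2 BF F0 90 90 94 E2 88 A4 F0 9B BD 99 E7 8C 98.

C2 B7 E2 8A 8D E4 90 BD C2 BF F0 90 90 94 E2 88 A4 F0 9B BD 99 E7 8C 98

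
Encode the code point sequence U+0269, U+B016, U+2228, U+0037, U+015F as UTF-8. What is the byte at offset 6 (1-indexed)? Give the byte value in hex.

1-indexed offset 6 is 0-indexed offset 5.
U+0269 → 2-byte form C9 A9 at offsets 0–1.
U+B016 → 3-byte form EB 80 96 at offsets 2–4.
U+2228 → 3-byte form E2 88 A8 at offsets 5–7.
Offset 5 falls in char 3's range; it's byte 1 of E2 88 A8 = 0xE2.

0xE2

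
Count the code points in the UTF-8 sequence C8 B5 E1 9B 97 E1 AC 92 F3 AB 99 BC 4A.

5

Byte at offset 0: 0xC8 = 11001000 → 2-byte char (#1). Advance 2.
Byte at offset 2: 0xE1 = 11100001 → 3-byte char (#2). Advance 3.
Byte at offset 5: 0xE1 = 11100001 → 3-byte char (#3). Advance 3.
Byte at offset 8: 0xF3 = 11110011 → 4-byte char (#4). Advance 4.
Byte at offset 12: 0x4A = 01001010 → 1-byte char (#5). Advance 1.
Reached end at offset 13 after 5 code points.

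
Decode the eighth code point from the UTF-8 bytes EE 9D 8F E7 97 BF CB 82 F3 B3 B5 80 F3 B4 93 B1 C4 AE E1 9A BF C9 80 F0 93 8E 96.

Offset 0: leading byte 0xEE = 11101110 → 3-byte char #1 = EE 9D 8F.
Offset 3: leading byte 0xE7 = 11100111 → 3-byte char #2 = E7 97 BF.
Offset 6: leading byte 0xCB = 11001011 → 2-byte char #3 = CB 82.
Offset 8: leading byte 0xF3 = 11110011 → 4-byte char #4 = F3 B3 B5 80.
Offset 12: leading byte 0xF3 = 11110011 → 4-byte char #5 = F3 B4 93 B1.
Offset 16: leading byte 0xC4 = 11000100 → 2-byte char #6 = C4 AE.
Offset 18: leading byte 0xE1 = 11100001 → 3-byte char #7 = E1 9A BF.
Offset 21: leading byte 0xC9 = 11001001 → 2-byte char #8 = C9 80.
Leading byte 0xC9 = 11001001 matches 110xxxxx → 2-byte sequence.
Byte 1: 0xC9 = 11001001, payload 01001 (5 bits).
Byte 2: 0x80 = 10000000 (10xxxxxx ✓), payload 000000.
Concatenate: 01001000000 = 0x240 (11 bits → U+0240).

U+0240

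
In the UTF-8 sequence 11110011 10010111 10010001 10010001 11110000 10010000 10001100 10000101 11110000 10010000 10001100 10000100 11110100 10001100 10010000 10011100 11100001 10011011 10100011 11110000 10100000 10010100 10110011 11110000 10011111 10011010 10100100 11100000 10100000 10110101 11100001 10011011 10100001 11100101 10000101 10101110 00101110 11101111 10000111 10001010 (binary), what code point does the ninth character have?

U+16E1

Offset 0: leading byte 0xF3 = 11110011 → 4-byte char #1 = F3 97 91 91.
Offset 4: leading byte 0xF0 = 11110000 → 4-byte char #2 = F0 90 8C 85.
Offset 8: leading byte 0xF0 = 11110000 → 4-byte char #3 = F0 90 8C 84.
Offset 12: leading byte 0xF4 = 11110100 → 4-byte char #4 = F4 8C 90 9C.
Offset 16: leading byte 0xE1 = 11100001 → 3-byte char #5 = E1 9B A3.
Offset 19: leading byte 0xF0 = 11110000 → 4-byte char #6 = F0 A0 94 B3.
Offset 23: leading byte 0xF0 = 11110000 → 4-byte char #7 = F0 9F 9A A4.
Offset 27: leading byte 0xE0 = 11100000 → 3-byte char #8 = E0 A0 B5.
Offset 30: leading byte 0xE1 = 11100001 → 3-byte char #9 = E1 9B A1.
Leading byte 0xE1 = 11100001 matches 1110xxxx → 3-byte sequence.
Byte 1: 0xE1 = 11100001, payload 0001 (4 bits).
Byte 2: 0x9B = 10011011 (10xxxxxx ✓), payload 011011.
Byte 3: 0xA1 = 10100001 (10xxxxxx ✓), payload 100001.
Concatenate: 0001011011100001 = 0x16E1 (16 bits → U+16E1).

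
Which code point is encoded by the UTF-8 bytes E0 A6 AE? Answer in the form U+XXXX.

U+09AE

Leading byte 0xE0 = 11100000 matches 1110xxxx → 3-byte sequence.
Byte 1: 0xE0 = 11100000, payload 0000 (4 bits).
Byte 2: 0xA6 = 10100110 (10xxxxxx ✓), payload 100110.
Byte 3: 0xAE = 10101110 (10xxxxxx ✓), payload 101110.
Concatenate: 0000100110101110 = 0x9AE (16 bits → U+09AE).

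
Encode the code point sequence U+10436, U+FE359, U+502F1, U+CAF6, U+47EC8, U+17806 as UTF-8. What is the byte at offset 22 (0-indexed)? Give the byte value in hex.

U+10436 → 4-byte form F0 90 90 B6 at offsets 0–3.
U+FE359 → 4-byte form F3 BE 8D 99 at offsets 4–7.
U+502F1 → 4-byte form F1 90 8B B1 at offsets 8–11.
U+CAF6 → 3-byte form EC AB B6 at offsets 12–14.
U+47EC8 → 4-byte form F1 87 BB 88 at offsets 15–18.
U+17806 → 4-byte form F0 97 A0 86 at offsets 19–22.
Offset 22 falls in char 6's range; it's byte 4 of F0 97 A0 86 = 0x86.

0x86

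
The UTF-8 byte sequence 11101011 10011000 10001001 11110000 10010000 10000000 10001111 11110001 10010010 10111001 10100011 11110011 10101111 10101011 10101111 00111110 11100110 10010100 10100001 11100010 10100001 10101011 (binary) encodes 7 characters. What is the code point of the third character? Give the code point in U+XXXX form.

Offset 0: leading byte 0xEB = 11101011 → 3-byte char #1 = EB 98 89.
Offset 3: leading byte 0xF0 = 11110000 → 4-byte char #2 = F0 90 80 8F.
Offset 7: leading byte 0xF1 = 11110001 → 4-byte char #3 = F1 92 B9 A3.
Leading byte 0xF1 = 11110001 matches 11110xxx → 4-byte sequence.
Byte 1: 0xF1 = 11110001, payload 001 (3 bits).
Byte 2: 0x92 = 10010010 (10xxxxxx ✓), payload 010010.
Byte 3: 0xB9 = 10111001 (10xxxxxx ✓), payload 111001.
Byte 4: 0xA3 = 10100011 (10xxxxxx ✓), payload 100011.
Concatenate: 001010010111001100011 = 0x52E63 (21 bits → U+52E63).

U+52E63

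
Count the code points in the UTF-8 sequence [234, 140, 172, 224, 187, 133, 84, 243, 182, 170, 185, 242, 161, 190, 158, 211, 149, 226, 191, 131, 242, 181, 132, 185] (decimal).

Byte at offset 0: 0xEA = 11101010 → 3-byte char (#1). Advance 3.
Byte at offset 3: 0xE0 = 11100000 → 3-byte char (#2). Advance 3.
Byte at offset 6: 0x54 = 01010100 → 1-byte char (#3). Advance 1.
Byte at offset 7: 0xF3 = 11110011 → 4-byte char (#4). Advance 4.
Byte at offset 11: 0xF2 = 11110010 → 4-byte char (#5). Advance 4.
Byte at offset 15: 0xD3 = 11010011 → 2-byte char (#6). Advance 2.
Byte at offset 17: 0xE2 = 11100010 → 3-byte char (#7). Advance 3.
Byte at offset 20: 0xF2 = 11110010 → 4-byte char (#8). Advance 4.
Reached end at offset 24 after 8 code points.

8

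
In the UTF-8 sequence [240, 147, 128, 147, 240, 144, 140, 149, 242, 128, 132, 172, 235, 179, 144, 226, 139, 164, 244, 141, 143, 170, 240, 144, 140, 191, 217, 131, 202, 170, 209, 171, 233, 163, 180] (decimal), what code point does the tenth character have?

Offset 0: leading byte 0xF0 = 11110000 → 4-byte char #1 = F0 93 80 93.
Offset 4: leading byte 0xF0 = 11110000 → 4-byte char #2 = F0 90 8C 95.
Offset 8: leading byte 0xF2 = 11110010 → 4-byte char #3 = F2 80 84 AC.
Offset 12: leading byte 0xEB = 11101011 → 3-byte char #4 = EB B3 90.
Offset 15: leading byte 0xE2 = 11100010 → 3-byte char #5 = E2 8B A4.
Offset 18: leading byte 0xF4 = 11110100 → 4-byte char #6 = F4 8D 8F AA.
Offset 22: leading byte 0xF0 = 11110000 → 4-byte char #7 = F0 90 8C BF.
Offset 26: leading byte 0xD9 = 11011001 → 2-byte char #8 = D9 83.
Offset 28: leading byte 0xCA = 11001010 → 2-byte char #9 = CA AA.
Offset 30: leading byte 0xD1 = 11010001 → 2-byte char #10 = D1 AB.
Leading byte 0xD1 = 11010001 matches 110xxxxx → 2-byte sequence.
Byte 1: 0xD1 = 11010001, payload 10001 (5 bits).
Byte 2: 0xAB = 10101011 (10xxxxxx ✓), payload 101011.
Concatenate: 10001101011 = 0x46B (11 bits → U+046B).

U+046B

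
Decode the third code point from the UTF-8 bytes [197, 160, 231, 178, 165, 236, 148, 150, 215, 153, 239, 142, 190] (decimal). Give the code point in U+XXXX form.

Offset 0: leading byte 0xC5 = 11000101 → 2-byte char #1 = C5 A0.
Offset 2: leading byte 0xE7 = 11100111 → 3-byte char #2 = E7 B2 A5.
Offset 5: leading byte 0xEC = 11101100 → 3-byte char #3 = EC 94 96.
Leading byte 0xEC = 11101100 matches 1110xxxx → 3-byte sequence.
Byte 1: 0xEC = 11101100, payload 1100 (4 bits).
Byte 2: 0x94 = 10010100 (10xxxxxx ✓), payload 010100.
Byte 3: 0x96 = 10010110 (10xxxxxx ✓), payload 010110.
Concatenate: 1100010100010110 = 0xC516 (16 bits → U+C516).

U+C516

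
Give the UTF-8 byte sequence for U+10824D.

F4 88 89 8D

U+10824D = 0x10824D = 1081933 decimal. In range U+10000–U+10FFFF → 4-byte form: 11110xxx 10xxxxxx 10xxxxxx 10xxxxxx.
Binary (21 bits): 100001000001001001101.
Split 3+6+6+6: 100 | 001000 | 001001 | 001101.
Byte 1: 11110100 = 0xF4.
Byte 2: 10001000 = 0x88.
Byte 3: 10001001 = 0x89.
Byte 4: 10001101 = 0x8D.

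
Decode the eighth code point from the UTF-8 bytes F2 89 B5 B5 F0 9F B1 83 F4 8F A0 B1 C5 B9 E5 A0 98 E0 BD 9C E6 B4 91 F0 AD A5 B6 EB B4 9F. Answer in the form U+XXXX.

U+2D976

Offset 0: leading byte 0xF2 = 11110010 → 4-byte char #1 = F2 89 B5 B5.
Offset 4: leading byte 0xF0 = 11110000 → 4-byte char #2 = F0 9F B1 83.
Offset 8: leading byte 0xF4 = 11110100 → 4-byte char #3 = F4 8F A0 B1.
Offset 12: leading byte 0xC5 = 11000101 → 2-byte char #4 = C5 B9.
Offset 14: leading byte 0xE5 = 11100101 → 3-byte char #5 = E5 A0 98.
Offset 17: leading byte 0xE0 = 11100000 → 3-byte char #6 = E0 BD 9C.
Offset 20: leading byte 0xE6 = 11100110 → 3-byte char #7 = E6 B4 91.
Offset 23: leading byte 0xF0 = 11110000 → 4-byte char #8 = F0 AD A5 B6.
Leading byte 0xF0 = 11110000 matches 11110xxx → 4-byte sequence.
Byte 1: 0xF0 = 11110000, payload 000 (3 bits).
Byte 2: 0xAD = 10101101 (10xxxxxx ✓), payload 101101.
Byte 3: 0xA5 = 10100101 (10xxxxxx ✓), payload 100101.
Byte 4: 0xB6 = 10110110 (10xxxxxx ✓), payload 110110.
Concatenate: 000101101100101110110 = 0x2D976 (21 bits → U+2D976).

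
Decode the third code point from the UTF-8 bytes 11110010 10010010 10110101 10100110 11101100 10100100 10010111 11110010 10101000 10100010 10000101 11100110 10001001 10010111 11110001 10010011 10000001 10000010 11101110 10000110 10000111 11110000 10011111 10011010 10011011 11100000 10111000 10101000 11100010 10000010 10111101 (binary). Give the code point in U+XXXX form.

U+A8885

Offset 0: leading byte 0xF2 = 11110010 → 4-byte char #1 = F2 92 B5 A6.
Offset 4: leading byte 0xEC = 11101100 → 3-byte char #2 = EC A4 97.
Offset 7: leading byte 0xF2 = 11110010 → 4-byte char #3 = F2 A8 A2 85.
Leading byte 0xF2 = 11110010 matches 11110xxx → 4-byte sequence.
Byte 1: 0xF2 = 11110010, payload 010 (3 bits).
Byte 2: 0xA8 = 10101000 (10xxxxxx ✓), payload 101000.
Byte 3: 0xA2 = 10100010 (10xxxxxx ✓), payload 100010.
Byte 4: 0x85 = 10000101 (10xxxxxx ✓), payload 000101.
Concatenate: 010101000100010000101 = 0xA8885 (21 bits → U+A8885).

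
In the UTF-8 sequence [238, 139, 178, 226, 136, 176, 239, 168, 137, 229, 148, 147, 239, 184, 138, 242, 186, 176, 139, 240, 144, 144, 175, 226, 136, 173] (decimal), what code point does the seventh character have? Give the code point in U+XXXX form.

Offset 0: leading byte 0xEE = 11101110 → 3-byte char #1 = EE 8B B2.
Offset 3: leading byte 0xE2 = 11100010 → 3-byte char #2 = E2 88 B0.
Offset 6: leading byte 0xEF = 11101111 → 3-byte char #3 = EF A8 89.
Offset 9: leading byte 0xE5 = 11100101 → 3-byte char #4 = E5 94 93.
Offset 12: leading byte 0xEF = 11101111 → 3-byte char #5 = EF B8 8A.
Offset 15: leading byte 0xF2 = 11110010 → 4-byte char #6 = F2 BA B0 8B.
Offset 19: leading byte 0xF0 = 11110000 → 4-byte char #7 = F0 90 90 AF.
Leading byte 0xF0 = 11110000 matches 11110xxx → 4-byte sequence.
Byte 1: 0xF0 = 11110000, payload 000 (3 bits).
Byte 2: 0x90 = 10010000 (10xxxxxx ✓), payload 010000.
Byte 3: 0x90 = 10010000 (10xxxxxx ✓), payload 010000.
Byte 4: 0xAF = 10101111 (10xxxxxx ✓), payload 101111.
Concatenate: 000010000010000101111 = 0x1042F (21 bits → U+1042F).

U+1042F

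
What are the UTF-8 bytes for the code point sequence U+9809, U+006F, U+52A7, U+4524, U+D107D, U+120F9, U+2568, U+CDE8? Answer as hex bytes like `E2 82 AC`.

E9 A0 89 6F E5 8A A7 E4 94 A4 F3 91 81 BD F0 92 83 B9 E2 95 A8 EC B7 A8

U+9809: 3-byte form → E9 A0 89.
U+006F: 1-byte form → 6F.
U+52A7: 3-byte form → E5 8A A7.
U+4524: 3-byte form → E4 94 A4.
U+D107D: 4-byte form → F3 91 81 BD.
U+120F9: 4-byte form → F0 92 83 B9.
U+2568: 3-byte form → E2 95 A8.
U+CDE8: 3-byte form → EC B7 A8.
Concatenated (24 bytes): E9 A0 89 6F E5 8A A7 E4 94 A4 F3 91 81 BD F0 92 83 B9 E2 95 A8 EC B7 A8.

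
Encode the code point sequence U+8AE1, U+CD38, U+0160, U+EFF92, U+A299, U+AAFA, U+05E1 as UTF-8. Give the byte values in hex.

U+8AE1: 3-byte form → E8 AB A1.
U+CD38: 3-byte form → EC B4 B8.
U+0160: 2-byte form → C5 A0.
U+EFF92: 4-byte form → F3 AF BE 92.
U+A299: 3-byte form → EA 8A 99.
U+AAFA: 3-byte form → EA AB BA.
U+05E1: 2-byte form → D7 A1.
Concatenated (20 bytes): E8 AB A1 EC B4 B8 C5 A0 F3 AF BE 92 EA 8A 99 EA AB BA D7 A1.

E8 AB A1 EC B4 B8 C5 A0 F3 AF BE 92 EA 8A 99 EA AB BA D7 A1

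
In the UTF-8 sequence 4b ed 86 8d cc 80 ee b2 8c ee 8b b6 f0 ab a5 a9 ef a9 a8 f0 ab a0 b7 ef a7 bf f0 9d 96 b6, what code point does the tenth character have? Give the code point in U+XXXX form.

Offset 0: leading byte 0x4B = 01001011 → 1-byte char #1 = 4B.
Offset 1: leading byte 0xED = 11101101 → 3-byte char #2 = ED 86 8D.
Offset 4: leading byte 0xCC = 11001100 → 2-byte char #3 = CC 80.
Offset 6: leading byte 0xEE = 11101110 → 3-byte char #4 = EE B2 8C.
Offset 9: leading byte 0xEE = 11101110 → 3-byte char #5 = EE 8B B6.
Offset 12: leading byte 0xF0 = 11110000 → 4-byte char #6 = F0 AB A5 A9.
Offset 16: leading byte 0xEF = 11101111 → 3-byte char #7 = EF A9 A8.
Offset 19: leading byte 0xF0 = 11110000 → 4-byte char #8 = F0 AB A0 B7.
Offset 23: leading byte 0xEF = 11101111 → 3-byte char #9 = EF A7 BF.
Offset 26: leading byte 0xF0 = 11110000 → 4-byte char #10 = F0 9D 96 B6.
Leading byte 0xF0 = 11110000 matches 11110xxx → 4-byte sequence.
Byte 1: 0xF0 = 11110000, payload 000 (3 bits).
Byte 2: 0x9D = 10011101 (10xxxxxx ✓), payload 011101.
Byte 3: 0x96 = 10010110 (10xxxxxx ✓), payload 010110.
Byte 4: 0xB6 = 10110110 (10xxxxxx ✓), payload 110110.
Concatenate: 000011101010110110110 = 0x1D5B6 (21 bits → U+1D5B6).

U+1D5B6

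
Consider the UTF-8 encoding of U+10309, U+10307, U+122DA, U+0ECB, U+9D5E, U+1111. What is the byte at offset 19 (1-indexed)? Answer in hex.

1-indexed offset 19 is 0-indexed offset 18.
U+10309 → 4-byte form F0 90 8C 89 at offsets 0–3.
U+10307 → 4-byte form F0 90 8C 87 at offsets 4–7.
U+122DA → 4-byte form F0 92 8B 9A at offsets 8–11.
U+0ECB → 3-byte form E0 BB 8B at offsets 12–14.
U+9D5E → 3-byte form E9 B5 9E at offsets 15–17.
U+1111 → 3-byte form E1 84 91 at offsets 18–20.
Offset 18 falls in char 6's range; it's byte 1 of E1 84 91 = 0xE1.

0xE1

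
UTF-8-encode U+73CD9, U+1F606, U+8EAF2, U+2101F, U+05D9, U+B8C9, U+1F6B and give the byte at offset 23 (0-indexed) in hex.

U+73CD9 → 4-byte form F1 B3 B3 99 at offsets 0–3.
U+1F606 → 4-byte form F0 9F 98 86 at offsets 4–7.
U+8EAF2 → 4-byte form F2 8E AB B2 at offsets 8–11.
U+2101F → 4-byte form F0 A1 80 9F at offsets 12–15.
U+05D9 → 2-byte form D7 99 at offsets 16–17.
U+B8C9 → 3-byte form EB A3 89 at offsets 18–20.
U+1F6B → 3-byte form E1 BD AB at offsets 21–23.
Offset 23 falls in char 7's range; it's byte 3 of E1 BD AB = 0xAB.

0xAB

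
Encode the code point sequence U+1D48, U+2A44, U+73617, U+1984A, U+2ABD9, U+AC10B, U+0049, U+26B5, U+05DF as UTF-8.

E1 B5 88 E2 A9 84 F1 B3 98 97 F0 99 A1 8A F0 AA AF 99 F2 AC 84 8B 49 E2 9A B5 D7 9F

U+1D48: 3-byte form → E1 B5 88.
U+2A44: 3-byte form → E2 A9 84.
U+73617: 4-byte form → F1 B3 98 97.
U+1984A: 4-byte form → F0 99 A1 8A.
U+2ABD9: 4-byte form → F0 AA AF 99.
U+AC10B: 4-byte form → F2 AC 84 8B.
U+0049: 1-byte form → 49.
U+26B5: 3-byte form → E2 9A B5.
U+05DF: 2-byte form → D7 9F.
Concatenated (28 bytes): E1 B5 88 E2 A9 84 F1 B3 98 97 F0 99 A1 8A F0 AA AF 99 F2 AC 84 8B 49 E2 9A B5 D7 9F.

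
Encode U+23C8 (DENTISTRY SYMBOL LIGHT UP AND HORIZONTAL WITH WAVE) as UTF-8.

U+23C8 = 0x23C8 = 9160 decimal. In range U+0800–U+FFFF → 3-byte form: 1110xxxx 10xxxxxx 10xxxxxx.
Binary (16 bits): 0010001111001000.
Split 4+6+6: 0010 | 001111 | 001000.
Byte 1: 11100010 = 0xE2.
Byte 2: 10001111 = 0x8F.
Byte 3: 10001000 = 0x88.

E2 8F 88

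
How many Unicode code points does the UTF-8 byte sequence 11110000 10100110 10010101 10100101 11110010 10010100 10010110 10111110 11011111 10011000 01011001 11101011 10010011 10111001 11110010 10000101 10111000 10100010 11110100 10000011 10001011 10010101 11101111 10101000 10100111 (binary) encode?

8

Byte at offset 0: 0xF0 = 11110000 → 4-byte char (#1). Advance 4.
Byte at offset 4: 0xF2 = 11110010 → 4-byte char (#2). Advance 4.
Byte at offset 8: 0xDF = 11011111 → 2-byte char (#3). Advance 2.
Byte at offset 10: 0x59 = 01011001 → 1-byte char (#4). Advance 1.
Byte at offset 11: 0xEB = 11101011 → 3-byte char (#5). Advance 3.
Byte at offset 14: 0xF2 = 11110010 → 4-byte char (#6). Advance 4.
Byte at offset 18: 0xF4 = 11110100 → 4-byte char (#7). Advance 4.
Byte at offset 22: 0xEF = 11101111 → 3-byte char (#8). Advance 3.
Reached end at offset 25 after 8 code points.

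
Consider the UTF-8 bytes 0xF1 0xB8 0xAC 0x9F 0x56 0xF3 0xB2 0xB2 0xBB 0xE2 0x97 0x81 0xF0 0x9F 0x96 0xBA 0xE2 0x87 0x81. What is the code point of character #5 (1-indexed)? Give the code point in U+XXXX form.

Offset 0: leading byte 0xF1 = 11110001 → 4-byte char #1 = F1 B8 AC 9F.
Offset 4: leading byte 0x56 = 01010110 → 1-byte char #2 = 56.
Offset 5: leading byte 0xF3 = 11110011 → 4-byte char #3 = F3 B2 B2 BB.
Offset 9: leading byte 0xE2 = 11100010 → 3-byte char #4 = E2 97 81.
Offset 12: leading byte 0xF0 = 11110000 → 4-byte char #5 = F0 9F 96 BA.
Leading byte 0xF0 = 11110000 matches 11110xxx → 4-byte sequence.
Byte 1: 0xF0 = 11110000, payload 000 (3 bits).
Byte 2: 0x9F = 10011111 (10xxxxxx ✓), payload 011111.
Byte 3: 0x96 = 10010110 (10xxxxxx ✓), payload 010110.
Byte 4: 0xBA = 10111010 (10xxxxxx ✓), payload 111010.
Concatenate: 000011111010110111010 = 0x1F5BA (21 bits → U+1F5BA).

U+1F5BA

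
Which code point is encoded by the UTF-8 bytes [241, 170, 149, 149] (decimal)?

U+6A555

Leading byte 0xF1 = 11110001 matches 11110xxx → 4-byte sequence.
Byte 1: 0xF1 = 11110001, payload 001 (3 bits).
Byte 2: 0xAA = 10101010 (10xxxxxx ✓), payload 101010.
Byte 3: 0x95 = 10010101 (10xxxxxx ✓), payload 010101.
Byte 4: 0x95 = 10010101 (10xxxxxx ✓), payload 010101.
Concatenate: 001101010010101010101 = 0x6A555 (21 bits → U+6A555).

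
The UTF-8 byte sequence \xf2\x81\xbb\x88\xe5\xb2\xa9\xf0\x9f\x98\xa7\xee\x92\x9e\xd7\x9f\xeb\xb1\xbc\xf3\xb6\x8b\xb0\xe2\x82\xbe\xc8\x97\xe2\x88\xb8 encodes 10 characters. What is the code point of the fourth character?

U+E49E

Offset 0: leading byte 0xF2 = 11110010 → 4-byte char #1 = F2 81 BB 88.
Offset 4: leading byte 0xE5 = 11100101 → 3-byte char #2 = E5 B2 A9.
Offset 7: leading byte 0xF0 = 11110000 → 4-byte char #3 = F0 9F 98 A7.
Offset 11: leading byte 0xEE = 11101110 → 3-byte char #4 = EE 92 9E.
Leading byte 0xEE = 11101110 matches 1110xxxx → 3-byte sequence.
Byte 1: 0xEE = 11101110, payload 1110 (4 bits).
Byte 2: 0x92 = 10010010 (10xxxxxx ✓), payload 010010.
Byte 3: 0x9E = 10011110 (10xxxxxx ✓), payload 011110.
Concatenate: 1110010010011110 = 0xE49E (16 bits → U+E49E).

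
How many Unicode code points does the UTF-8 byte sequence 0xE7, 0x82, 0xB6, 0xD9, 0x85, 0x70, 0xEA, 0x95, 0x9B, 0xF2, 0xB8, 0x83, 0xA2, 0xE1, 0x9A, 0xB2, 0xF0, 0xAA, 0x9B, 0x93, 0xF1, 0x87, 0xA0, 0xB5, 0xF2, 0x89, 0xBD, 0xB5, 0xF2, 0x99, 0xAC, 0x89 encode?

Byte at offset 0: 0xE7 = 11100111 → 3-byte char (#1). Advance 3.
Byte at offset 3: 0xD9 = 11011001 → 2-byte char (#2). Advance 2.
Byte at offset 5: 0x70 = 01110000 → 1-byte char (#3). Advance 1.
Byte at offset 6: 0xEA = 11101010 → 3-byte char (#4). Advance 3.
Byte at offset 9: 0xF2 = 11110010 → 4-byte char (#5). Advance 4.
Byte at offset 13: 0xE1 = 11100001 → 3-byte char (#6). Advance 3.
Byte at offset 16: 0xF0 = 11110000 → 4-byte char (#7). Advance 4.
Byte at offset 20: 0xF1 = 11110001 → 4-byte char (#8). Advance 4.
Byte at offset 24: 0xF2 = 11110010 → 4-byte char (#9). Advance 4.
Byte at offset 28: 0xF2 = 11110010 → 4-byte char (#10). Advance 4.
Reached end at offset 32 after 10 code points.

10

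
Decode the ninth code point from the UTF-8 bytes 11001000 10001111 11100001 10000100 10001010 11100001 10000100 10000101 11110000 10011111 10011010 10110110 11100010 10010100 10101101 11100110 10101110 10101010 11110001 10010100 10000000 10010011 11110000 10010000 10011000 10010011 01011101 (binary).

U+005D

Offset 0: leading byte 0xC8 = 11001000 → 2-byte char #1 = C8 8F.
Offset 2: leading byte 0xE1 = 11100001 → 3-byte char #2 = E1 84 8A.
Offset 5: leading byte 0xE1 = 11100001 → 3-byte char #3 = E1 84 85.
Offset 8: leading byte 0xF0 = 11110000 → 4-byte char #4 = F0 9F 9A B6.
Offset 12: leading byte 0xE2 = 11100010 → 3-byte char #5 = E2 94 AD.
Offset 15: leading byte 0xE6 = 11100110 → 3-byte char #6 = E6 AE AA.
Offset 18: leading byte 0xF1 = 11110001 → 4-byte char #7 = F1 94 80 93.
Offset 22: leading byte 0xF0 = 11110000 → 4-byte char #8 = F0 90 98 93.
Offset 26: leading byte 0x5D = 01011101 → 1-byte char #9 = 5D.
Leading byte 0x5D = 01011101 matches 0xxxxxxx → 1-byte sequence.
Byte 1: 0x5D = 01011101, payload 1011101 (7 bits).
Concatenate: 1011101 = 0x5D (7 bits → U+005D).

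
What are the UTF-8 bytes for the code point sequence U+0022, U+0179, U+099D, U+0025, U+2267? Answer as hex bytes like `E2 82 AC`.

22 C5 B9 E0 A6 9D 25 E2 89 A7

U+0022: 1-byte form → 22.
U+0179: 2-byte form → C5 B9.
U+099D: 3-byte form → E0 A6 9D.
U+0025: 1-byte form → 25.
U+2267: 3-byte form → E2 89 A7.
Concatenated (10 bytes): 22 C5 B9 E0 A6 9D 25 E2 89 A7.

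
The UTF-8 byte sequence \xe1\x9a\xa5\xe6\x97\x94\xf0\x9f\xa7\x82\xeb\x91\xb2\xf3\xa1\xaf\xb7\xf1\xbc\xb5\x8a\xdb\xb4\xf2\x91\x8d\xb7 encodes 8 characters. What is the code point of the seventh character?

Offset 0: leading byte 0xE1 = 11100001 → 3-byte char #1 = E1 9A A5.
Offset 3: leading byte 0xE6 = 11100110 → 3-byte char #2 = E6 97 94.
Offset 6: leading byte 0xF0 = 11110000 → 4-byte char #3 = F0 9F A7 82.
Offset 10: leading byte 0xEB = 11101011 → 3-byte char #4 = EB 91 B2.
Offset 13: leading byte 0xF3 = 11110011 → 4-byte char #5 = F3 A1 AF B7.
Offset 17: leading byte 0xF1 = 11110001 → 4-byte char #6 = F1 BC B5 8A.
Offset 21: leading byte 0xDB = 11011011 → 2-byte char #7 = DB B4.
Leading byte 0xDB = 11011011 matches 110xxxxx → 2-byte sequence.
Byte 1: 0xDB = 11011011, payload 11011 (5 bits).
Byte 2: 0xB4 = 10110100 (10xxxxxx ✓), payload 110100.
Concatenate: 11011110100 = 0x6F4 (11 bits → U+06F4).

U+06F4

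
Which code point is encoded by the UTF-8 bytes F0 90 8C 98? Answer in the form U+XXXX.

Leading byte 0xF0 = 11110000 matches 11110xxx → 4-byte sequence.
Byte 1: 0xF0 = 11110000, payload 000 (3 bits).
Byte 2: 0x90 = 10010000 (10xxxxxx ✓), payload 010000.
Byte 3: 0x8C = 10001100 (10xxxxxx ✓), payload 001100.
Byte 4: 0x98 = 10011000 (10xxxxxx ✓), payload 011000.
Concatenate: 000010000001100011000 = 0x10318 (21 bits → U+10318).

U+10318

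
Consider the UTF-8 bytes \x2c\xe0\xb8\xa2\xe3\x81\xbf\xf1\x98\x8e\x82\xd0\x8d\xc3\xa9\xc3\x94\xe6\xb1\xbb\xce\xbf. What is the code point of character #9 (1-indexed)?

U+03BF

Offset 0: leading byte 0x2C = 00101100 → 1-byte char #1 = 2C.
Offset 1: leading byte 0xE0 = 11100000 → 3-byte char #2 = E0 B8 A2.
Offset 4: leading byte 0xE3 = 11100011 → 3-byte char #3 = E3 81 BF.
Offset 7: leading byte 0xF1 = 11110001 → 4-byte char #4 = F1 98 8E 82.
Offset 11: leading byte 0xD0 = 11010000 → 2-byte char #5 = D0 8D.
Offset 13: leading byte 0xC3 = 11000011 → 2-byte char #6 = C3 A9.
Offset 15: leading byte 0xC3 = 11000011 → 2-byte char #7 = C3 94.
Offset 17: leading byte 0xE6 = 11100110 → 3-byte char #8 = E6 B1 BB.
Offset 20: leading byte 0xCE = 11001110 → 2-byte char #9 = CE BF.
Leading byte 0xCE = 11001110 matches 110xxxxx → 2-byte sequence.
Byte 1: 0xCE = 11001110, payload 01110 (5 bits).
Byte 2: 0xBF = 10111111 (10xxxxxx ✓), payload 111111.
Concatenate: 01110111111 = 0x3BF (11 bits → U+03BF).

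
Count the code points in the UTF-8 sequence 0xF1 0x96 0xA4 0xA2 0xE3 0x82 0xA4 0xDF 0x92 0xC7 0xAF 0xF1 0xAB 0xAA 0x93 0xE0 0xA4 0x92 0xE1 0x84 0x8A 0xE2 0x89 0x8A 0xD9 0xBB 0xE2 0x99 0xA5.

10

Byte at offset 0: 0xF1 = 11110001 → 4-byte char (#1). Advance 4.
Byte at offset 4: 0xE3 = 11100011 → 3-byte char (#2). Advance 3.
Byte at offset 7: 0xDF = 11011111 → 2-byte char (#3). Advance 2.
Byte at offset 9: 0xC7 = 11000111 → 2-byte char (#4). Advance 2.
Byte at offset 11: 0xF1 = 11110001 → 4-byte char (#5). Advance 4.
Byte at offset 15: 0xE0 = 11100000 → 3-byte char (#6). Advance 3.
Byte at offset 18: 0xE1 = 11100001 → 3-byte char (#7). Advance 3.
Byte at offset 21: 0xE2 = 11100010 → 3-byte char (#8). Advance 3.
Byte at offset 24: 0xD9 = 11011001 → 2-byte char (#9). Advance 2.
Byte at offset 26: 0xE2 = 11100010 → 3-byte char (#10). Advance 3.
Reached end at offset 29 after 10 code points.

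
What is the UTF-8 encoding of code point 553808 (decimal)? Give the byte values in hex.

U+87350 = 0x87350 = 553808 decimal. In range U+10000–U+10FFFF → 4-byte form: 11110xxx 10xxxxxx 10xxxxxx 10xxxxxx.
Binary (21 bits): 010000111001101010000.
Split 3+6+6+6: 010 | 000111 | 001101 | 010000.
Byte 1: 11110010 = 0xF2.
Byte 2: 10000111 = 0x87.
Byte 3: 10001101 = 0x8D.
Byte 4: 10010000 = 0x90.

F2 87 8D 90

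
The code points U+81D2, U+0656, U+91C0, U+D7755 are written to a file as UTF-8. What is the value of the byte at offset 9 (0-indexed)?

U+81D2 → 3-byte form E8 87 92 at offsets 0–2.
U+0656 → 2-byte form D9 96 at offsets 3–4.
U+91C0 → 3-byte form E9 87 80 at offsets 5–7.
U+D7755 → 4-byte form F3 97 9D 95 at offsets 8–11.
Offset 9 falls in char 4's range; it's byte 2 of F3 97 9D 95 = 0x97.

0x97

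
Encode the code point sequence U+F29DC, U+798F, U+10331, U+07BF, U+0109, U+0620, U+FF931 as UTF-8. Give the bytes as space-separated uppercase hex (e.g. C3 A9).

U+F29DC: 4-byte form → F3 B2 A7 9C.
U+798F: 3-byte form → E7 A6 8F.
U+10331: 4-byte form → F0 90 8C B1.
U+07BF: 2-byte form → DE BF.
U+0109: 2-byte form → C4 89.
U+0620: 2-byte form → D8 A0.
U+FF931: 4-byte form → F3 BF A4 B1.
Concatenated (21 bytes): F3 B2 A7 9C E7 A6 8F F0 90 8C B1 DE BF C4 89 D8 A0 F3 BF A4 B1.

F3 B2 A7 9C E7 A6 8F F0 90 8C B1 DE BF C4 89 D8 A0 F3 BF A4 B1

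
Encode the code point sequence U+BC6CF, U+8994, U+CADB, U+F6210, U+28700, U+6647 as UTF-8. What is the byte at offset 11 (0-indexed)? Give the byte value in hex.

0xB6

U+BC6CF → 4-byte form F2 BC 9B 8F at offsets 0–3.
U+8994 → 3-byte form E8 A6 94 at offsets 4–6.
U+CADB → 3-byte form EC AB 9B at offsets 7–9.
U+F6210 → 4-byte form F3 B6 88 90 at offsets 10–13.
Offset 11 falls in char 4's range; it's byte 2 of F3 B6 88 90 = 0xB6.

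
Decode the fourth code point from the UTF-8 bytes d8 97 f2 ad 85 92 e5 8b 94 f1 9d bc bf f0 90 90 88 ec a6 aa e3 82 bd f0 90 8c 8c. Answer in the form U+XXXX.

Offset 0: leading byte 0xD8 = 11011000 → 2-byte char #1 = D8 97.
Offset 2: leading byte 0xF2 = 11110010 → 4-byte char #2 = F2 AD 85 92.
Offset 6: leading byte 0xE5 = 11100101 → 3-byte char #3 = E5 8B 94.
Offset 9: leading byte 0xF1 = 11110001 → 4-byte char #4 = F1 9D BC BF.
Leading byte 0xF1 = 11110001 matches 11110xxx → 4-byte sequence.
Byte 1: 0xF1 = 11110001, payload 001 (3 bits).
Byte 2: 0x9D = 10011101 (10xxxxxx ✓), payload 011101.
Byte 3: 0xBC = 10111100 (10xxxxxx ✓), payload 111100.
Byte 4: 0xBF = 10111111 (10xxxxxx ✓), payload 111111.
Concatenate: 001011101111100111111 = 0x5DF3F (21 bits → U+5DF3F).

U+5DF3F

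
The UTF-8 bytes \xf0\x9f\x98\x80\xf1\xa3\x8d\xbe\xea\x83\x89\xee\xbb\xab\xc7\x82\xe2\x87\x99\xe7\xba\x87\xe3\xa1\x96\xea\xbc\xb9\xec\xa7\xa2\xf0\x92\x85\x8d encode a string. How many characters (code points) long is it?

11

Byte at offset 0: 0xF0 = 11110000 → 4-byte char (#1). Advance 4.
Byte at offset 4: 0xF1 = 11110001 → 4-byte char (#2). Advance 4.
Byte at offset 8: 0xEA = 11101010 → 3-byte char (#3). Advance 3.
Byte at offset 11: 0xEE = 11101110 → 3-byte char (#4). Advance 3.
Byte at offset 14: 0xC7 = 11000111 → 2-byte char (#5). Advance 2.
Byte at offset 16: 0xE2 = 11100010 → 3-byte char (#6). Advance 3.
Byte at offset 19: 0xE7 = 11100111 → 3-byte char (#7). Advance 3.
Byte at offset 22: 0xE3 = 11100011 → 3-byte char (#8). Advance 3.
Byte at offset 25: 0xEA = 11101010 → 3-byte char (#9). Advance 3.
Byte at offset 28: 0xEC = 11101100 → 3-byte char (#10). Advance 3.
Byte at offset 31: 0xF0 = 11110000 → 4-byte char (#11). Advance 4.
Reached end at offset 35 after 11 code points.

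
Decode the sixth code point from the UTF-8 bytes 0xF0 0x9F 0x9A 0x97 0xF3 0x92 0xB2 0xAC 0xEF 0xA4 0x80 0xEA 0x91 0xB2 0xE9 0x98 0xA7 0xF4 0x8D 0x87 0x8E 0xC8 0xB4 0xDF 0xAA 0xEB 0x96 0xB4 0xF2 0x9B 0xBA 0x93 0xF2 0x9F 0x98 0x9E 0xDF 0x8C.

Offset 0: leading byte 0xF0 = 11110000 → 4-byte char #1 = F0 9F 9A 97.
Offset 4: leading byte 0xF3 = 11110011 → 4-byte char #2 = F3 92 B2 AC.
Offset 8: leading byte 0xEF = 11101111 → 3-byte char #3 = EF A4 80.
Offset 11: leading byte 0xEA = 11101010 → 3-byte char #4 = EA 91 B2.
Offset 14: leading byte 0xE9 = 11101001 → 3-byte char #5 = E9 98 A7.
Offset 17: leading byte 0xF4 = 11110100 → 4-byte char #6 = F4 8D 87 8E.
Leading byte 0xF4 = 11110100 matches 11110xxx → 4-byte sequence.
Byte 1: 0xF4 = 11110100, payload 100 (3 bits).
Byte 2: 0x8D = 10001101 (10xxxxxx ✓), payload 001101.
Byte 3: 0x87 = 10000111 (10xxxxxx ✓), payload 000111.
Byte 4: 0x8E = 10001110 (10xxxxxx ✓), payload 001110.
Concatenate: 100001101000111001110 = 0x10D1CE (21 bits → U+10D1CE).

U+10D1CE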